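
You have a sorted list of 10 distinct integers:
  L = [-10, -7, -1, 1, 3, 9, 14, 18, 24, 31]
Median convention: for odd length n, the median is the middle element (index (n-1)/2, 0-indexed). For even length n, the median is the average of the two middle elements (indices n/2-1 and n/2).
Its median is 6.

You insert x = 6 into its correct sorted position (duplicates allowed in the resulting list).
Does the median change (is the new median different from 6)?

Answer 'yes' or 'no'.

Answer: no

Derivation:
Old median = 6
Insert x = 6
New median = 6
Changed? no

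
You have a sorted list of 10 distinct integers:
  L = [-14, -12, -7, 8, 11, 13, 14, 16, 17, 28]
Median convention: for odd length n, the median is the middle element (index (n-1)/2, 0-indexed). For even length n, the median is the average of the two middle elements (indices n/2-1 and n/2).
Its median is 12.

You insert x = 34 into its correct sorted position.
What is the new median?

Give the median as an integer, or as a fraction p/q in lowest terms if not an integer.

Old list (sorted, length 10): [-14, -12, -7, 8, 11, 13, 14, 16, 17, 28]
Old median = 12
Insert x = 34
Old length even (10). Middle pair: indices 4,5 = 11,13.
New length odd (11). New median = single middle element.
x = 34: 10 elements are < x, 0 elements are > x.
New sorted list: [-14, -12, -7, 8, 11, 13, 14, 16, 17, 28, 34]
New median = 13

Answer: 13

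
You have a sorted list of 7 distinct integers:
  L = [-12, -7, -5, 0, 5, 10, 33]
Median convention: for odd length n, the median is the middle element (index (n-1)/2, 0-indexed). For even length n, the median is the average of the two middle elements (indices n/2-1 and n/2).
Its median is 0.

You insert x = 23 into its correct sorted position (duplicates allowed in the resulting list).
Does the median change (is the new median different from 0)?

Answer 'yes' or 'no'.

Answer: yes

Derivation:
Old median = 0
Insert x = 23
New median = 5/2
Changed? yes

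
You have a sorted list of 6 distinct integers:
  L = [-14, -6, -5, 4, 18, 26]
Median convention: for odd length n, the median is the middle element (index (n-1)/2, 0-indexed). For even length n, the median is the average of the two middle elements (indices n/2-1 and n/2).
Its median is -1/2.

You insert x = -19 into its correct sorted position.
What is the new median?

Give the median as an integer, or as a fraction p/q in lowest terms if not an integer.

Old list (sorted, length 6): [-14, -6, -5, 4, 18, 26]
Old median = -1/2
Insert x = -19
Old length even (6). Middle pair: indices 2,3 = -5,4.
New length odd (7). New median = single middle element.
x = -19: 0 elements are < x, 6 elements are > x.
New sorted list: [-19, -14, -6, -5, 4, 18, 26]
New median = -5

Answer: -5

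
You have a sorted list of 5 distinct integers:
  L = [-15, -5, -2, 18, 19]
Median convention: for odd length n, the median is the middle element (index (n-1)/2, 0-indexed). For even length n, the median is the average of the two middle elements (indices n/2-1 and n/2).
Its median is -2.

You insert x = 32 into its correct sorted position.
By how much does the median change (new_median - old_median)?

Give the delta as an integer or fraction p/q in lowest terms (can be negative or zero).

Old median = -2
After inserting x = 32: new sorted = [-15, -5, -2, 18, 19, 32]
New median = 8
Delta = 8 - -2 = 10

Answer: 10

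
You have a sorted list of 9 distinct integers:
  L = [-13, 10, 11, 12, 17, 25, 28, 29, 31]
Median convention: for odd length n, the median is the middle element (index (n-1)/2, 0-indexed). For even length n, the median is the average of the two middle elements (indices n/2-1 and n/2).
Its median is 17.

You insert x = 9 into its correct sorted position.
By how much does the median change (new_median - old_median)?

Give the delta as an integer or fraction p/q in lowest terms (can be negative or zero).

Answer: -5/2

Derivation:
Old median = 17
After inserting x = 9: new sorted = [-13, 9, 10, 11, 12, 17, 25, 28, 29, 31]
New median = 29/2
Delta = 29/2 - 17 = -5/2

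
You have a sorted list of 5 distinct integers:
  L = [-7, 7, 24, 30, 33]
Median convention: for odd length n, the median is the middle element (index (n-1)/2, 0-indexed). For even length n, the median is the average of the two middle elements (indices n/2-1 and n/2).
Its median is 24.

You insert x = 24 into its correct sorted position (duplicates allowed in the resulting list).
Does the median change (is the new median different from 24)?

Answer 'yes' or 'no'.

Old median = 24
Insert x = 24
New median = 24
Changed? no

Answer: no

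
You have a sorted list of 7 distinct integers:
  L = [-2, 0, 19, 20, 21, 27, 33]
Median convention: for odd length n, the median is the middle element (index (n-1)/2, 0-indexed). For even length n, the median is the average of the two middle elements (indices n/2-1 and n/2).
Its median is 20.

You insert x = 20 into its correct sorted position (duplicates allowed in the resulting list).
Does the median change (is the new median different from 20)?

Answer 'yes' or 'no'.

Old median = 20
Insert x = 20
New median = 20
Changed? no

Answer: no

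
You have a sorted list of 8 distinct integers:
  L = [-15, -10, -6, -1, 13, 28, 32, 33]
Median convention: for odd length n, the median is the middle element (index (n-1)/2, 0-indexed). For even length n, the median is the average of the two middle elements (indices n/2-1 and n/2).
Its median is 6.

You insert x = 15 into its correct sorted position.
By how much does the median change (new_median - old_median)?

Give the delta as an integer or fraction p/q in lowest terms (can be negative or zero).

Old median = 6
After inserting x = 15: new sorted = [-15, -10, -6, -1, 13, 15, 28, 32, 33]
New median = 13
Delta = 13 - 6 = 7

Answer: 7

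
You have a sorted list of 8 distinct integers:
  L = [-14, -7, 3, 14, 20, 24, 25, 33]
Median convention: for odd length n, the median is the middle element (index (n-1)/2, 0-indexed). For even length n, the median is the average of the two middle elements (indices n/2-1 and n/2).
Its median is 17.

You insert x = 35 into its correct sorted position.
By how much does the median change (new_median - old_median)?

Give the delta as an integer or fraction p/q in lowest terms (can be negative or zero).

Old median = 17
After inserting x = 35: new sorted = [-14, -7, 3, 14, 20, 24, 25, 33, 35]
New median = 20
Delta = 20 - 17 = 3

Answer: 3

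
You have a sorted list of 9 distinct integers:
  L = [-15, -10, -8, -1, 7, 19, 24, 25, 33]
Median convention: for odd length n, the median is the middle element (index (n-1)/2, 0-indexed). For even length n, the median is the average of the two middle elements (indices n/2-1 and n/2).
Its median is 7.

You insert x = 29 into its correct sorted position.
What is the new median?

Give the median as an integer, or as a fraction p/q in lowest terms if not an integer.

Old list (sorted, length 9): [-15, -10, -8, -1, 7, 19, 24, 25, 33]
Old median = 7
Insert x = 29
Old length odd (9). Middle was index 4 = 7.
New length even (10). New median = avg of two middle elements.
x = 29: 8 elements are < x, 1 elements are > x.
New sorted list: [-15, -10, -8, -1, 7, 19, 24, 25, 29, 33]
New median = 13

Answer: 13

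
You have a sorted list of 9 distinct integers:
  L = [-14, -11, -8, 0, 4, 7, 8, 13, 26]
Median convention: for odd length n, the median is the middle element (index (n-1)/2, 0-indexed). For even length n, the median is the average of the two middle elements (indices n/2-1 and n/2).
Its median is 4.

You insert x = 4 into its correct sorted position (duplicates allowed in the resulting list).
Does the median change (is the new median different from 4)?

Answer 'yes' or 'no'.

Answer: no

Derivation:
Old median = 4
Insert x = 4
New median = 4
Changed? no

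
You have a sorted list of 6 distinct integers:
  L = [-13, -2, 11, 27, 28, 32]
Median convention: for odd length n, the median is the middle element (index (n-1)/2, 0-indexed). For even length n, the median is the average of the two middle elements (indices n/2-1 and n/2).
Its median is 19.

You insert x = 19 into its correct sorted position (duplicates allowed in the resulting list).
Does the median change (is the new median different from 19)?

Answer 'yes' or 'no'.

Old median = 19
Insert x = 19
New median = 19
Changed? no

Answer: no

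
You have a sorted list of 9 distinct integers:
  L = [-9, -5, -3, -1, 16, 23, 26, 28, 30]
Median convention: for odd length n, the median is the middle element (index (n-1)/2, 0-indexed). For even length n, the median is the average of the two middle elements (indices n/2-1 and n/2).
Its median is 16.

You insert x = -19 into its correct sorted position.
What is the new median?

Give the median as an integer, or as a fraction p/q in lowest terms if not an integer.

Answer: 15/2

Derivation:
Old list (sorted, length 9): [-9, -5, -3, -1, 16, 23, 26, 28, 30]
Old median = 16
Insert x = -19
Old length odd (9). Middle was index 4 = 16.
New length even (10). New median = avg of two middle elements.
x = -19: 0 elements are < x, 9 elements are > x.
New sorted list: [-19, -9, -5, -3, -1, 16, 23, 26, 28, 30]
New median = 15/2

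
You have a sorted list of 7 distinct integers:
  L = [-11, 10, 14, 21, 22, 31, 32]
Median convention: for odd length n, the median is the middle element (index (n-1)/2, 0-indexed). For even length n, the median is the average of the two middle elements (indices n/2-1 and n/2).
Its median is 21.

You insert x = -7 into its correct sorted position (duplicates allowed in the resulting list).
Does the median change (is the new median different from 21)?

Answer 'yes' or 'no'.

Old median = 21
Insert x = -7
New median = 35/2
Changed? yes

Answer: yes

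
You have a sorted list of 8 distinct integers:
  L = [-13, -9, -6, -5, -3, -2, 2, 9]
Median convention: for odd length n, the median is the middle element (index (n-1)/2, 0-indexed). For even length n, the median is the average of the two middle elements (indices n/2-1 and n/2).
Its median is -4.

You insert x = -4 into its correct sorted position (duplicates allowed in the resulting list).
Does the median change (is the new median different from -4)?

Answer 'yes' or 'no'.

Answer: no

Derivation:
Old median = -4
Insert x = -4
New median = -4
Changed? no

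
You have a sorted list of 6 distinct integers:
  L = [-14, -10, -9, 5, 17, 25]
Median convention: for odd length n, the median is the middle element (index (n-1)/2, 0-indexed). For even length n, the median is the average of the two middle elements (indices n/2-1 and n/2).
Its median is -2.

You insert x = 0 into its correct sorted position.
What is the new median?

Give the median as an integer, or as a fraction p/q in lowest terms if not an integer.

Answer: 0

Derivation:
Old list (sorted, length 6): [-14, -10, -9, 5, 17, 25]
Old median = -2
Insert x = 0
Old length even (6). Middle pair: indices 2,3 = -9,5.
New length odd (7). New median = single middle element.
x = 0: 3 elements are < x, 3 elements are > x.
New sorted list: [-14, -10, -9, 0, 5, 17, 25]
New median = 0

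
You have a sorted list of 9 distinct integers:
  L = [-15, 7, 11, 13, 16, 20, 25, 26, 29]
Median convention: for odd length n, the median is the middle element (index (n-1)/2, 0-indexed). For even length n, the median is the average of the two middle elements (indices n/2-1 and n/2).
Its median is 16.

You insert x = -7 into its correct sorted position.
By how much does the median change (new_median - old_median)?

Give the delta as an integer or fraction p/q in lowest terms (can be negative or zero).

Old median = 16
After inserting x = -7: new sorted = [-15, -7, 7, 11, 13, 16, 20, 25, 26, 29]
New median = 29/2
Delta = 29/2 - 16 = -3/2

Answer: -3/2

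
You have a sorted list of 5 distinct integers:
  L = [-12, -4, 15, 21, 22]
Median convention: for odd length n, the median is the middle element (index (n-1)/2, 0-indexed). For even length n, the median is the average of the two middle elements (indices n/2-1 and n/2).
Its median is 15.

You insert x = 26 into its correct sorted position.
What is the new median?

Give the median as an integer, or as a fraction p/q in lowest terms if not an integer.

Answer: 18

Derivation:
Old list (sorted, length 5): [-12, -4, 15, 21, 22]
Old median = 15
Insert x = 26
Old length odd (5). Middle was index 2 = 15.
New length even (6). New median = avg of two middle elements.
x = 26: 5 elements are < x, 0 elements are > x.
New sorted list: [-12, -4, 15, 21, 22, 26]
New median = 18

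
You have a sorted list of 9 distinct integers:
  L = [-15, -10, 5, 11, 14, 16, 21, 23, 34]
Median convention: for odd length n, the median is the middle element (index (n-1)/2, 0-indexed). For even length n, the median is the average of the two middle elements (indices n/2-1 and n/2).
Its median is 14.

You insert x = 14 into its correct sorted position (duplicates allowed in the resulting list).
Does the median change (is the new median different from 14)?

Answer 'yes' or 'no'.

Answer: no

Derivation:
Old median = 14
Insert x = 14
New median = 14
Changed? no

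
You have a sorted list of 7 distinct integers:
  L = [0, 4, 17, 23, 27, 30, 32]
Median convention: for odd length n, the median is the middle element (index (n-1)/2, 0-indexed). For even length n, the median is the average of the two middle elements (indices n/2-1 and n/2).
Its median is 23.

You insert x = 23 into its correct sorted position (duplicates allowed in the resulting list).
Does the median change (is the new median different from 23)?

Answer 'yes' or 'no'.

Answer: no

Derivation:
Old median = 23
Insert x = 23
New median = 23
Changed? no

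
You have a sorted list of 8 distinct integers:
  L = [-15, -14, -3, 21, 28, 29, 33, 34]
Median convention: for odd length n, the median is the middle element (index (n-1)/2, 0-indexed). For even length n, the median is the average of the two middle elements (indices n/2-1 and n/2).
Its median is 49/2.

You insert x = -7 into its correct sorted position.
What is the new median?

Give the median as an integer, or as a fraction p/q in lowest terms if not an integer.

Answer: 21

Derivation:
Old list (sorted, length 8): [-15, -14, -3, 21, 28, 29, 33, 34]
Old median = 49/2
Insert x = -7
Old length even (8). Middle pair: indices 3,4 = 21,28.
New length odd (9). New median = single middle element.
x = -7: 2 elements are < x, 6 elements are > x.
New sorted list: [-15, -14, -7, -3, 21, 28, 29, 33, 34]
New median = 21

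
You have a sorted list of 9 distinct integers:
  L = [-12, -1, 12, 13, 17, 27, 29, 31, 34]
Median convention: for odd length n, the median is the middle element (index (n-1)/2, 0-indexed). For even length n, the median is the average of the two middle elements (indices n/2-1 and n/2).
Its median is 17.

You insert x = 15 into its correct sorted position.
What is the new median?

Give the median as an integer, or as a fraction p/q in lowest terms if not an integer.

Old list (sorted, length 9): [-12, -1, 12, 13, 17, 27, 29, 31, 34]
Old median = 17
Insert x = 15
Old length odd (9). Middle was index 4 = 17.
New length even (10). New median = avg of two middle elements.
x = 15: 4 elements are < x, 5 elements are > x.
New sorted list: [-12, -1, 12, 13, 15, 17, 27, 29, 31, 34]
New median = 16

Answer: 16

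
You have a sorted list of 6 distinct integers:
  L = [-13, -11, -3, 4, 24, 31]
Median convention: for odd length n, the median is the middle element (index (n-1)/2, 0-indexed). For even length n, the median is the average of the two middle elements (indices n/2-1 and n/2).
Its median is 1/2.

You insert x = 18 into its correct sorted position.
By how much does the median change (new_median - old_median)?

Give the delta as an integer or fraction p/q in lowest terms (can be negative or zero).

Old median = 1/2
After inserting x = 18: new sorted = [-13, -11, -3, 4, 18, 24, 31]
New median = 4
Delta = 4 - 1/2 = 7/2

Answer: 7/2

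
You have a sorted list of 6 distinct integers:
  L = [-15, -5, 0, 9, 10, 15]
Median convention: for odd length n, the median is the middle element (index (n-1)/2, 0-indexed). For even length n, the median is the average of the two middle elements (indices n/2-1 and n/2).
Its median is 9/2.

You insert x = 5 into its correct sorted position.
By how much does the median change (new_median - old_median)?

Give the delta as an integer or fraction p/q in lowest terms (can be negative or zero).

Old median = 9/2
After inserting x = 5: new sorted = [-15, -5, 0, 5, 9, 10, 15]
New median = 5
Delta = 5 - 9/2 = 1/2

Answer: 1/2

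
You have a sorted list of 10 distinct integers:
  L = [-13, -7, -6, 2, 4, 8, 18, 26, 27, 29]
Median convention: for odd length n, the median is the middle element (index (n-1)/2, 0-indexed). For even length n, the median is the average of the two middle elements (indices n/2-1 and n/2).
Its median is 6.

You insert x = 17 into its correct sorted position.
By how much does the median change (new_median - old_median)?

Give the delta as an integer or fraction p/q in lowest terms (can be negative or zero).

Old median = 6
After inserting x = 17: new sorted = [-13, -7, -6, 2, 4, 8, 17, 18, 26, 27, 29]
New median = 8
Delta = 8 - 6 = 2

Answer: 2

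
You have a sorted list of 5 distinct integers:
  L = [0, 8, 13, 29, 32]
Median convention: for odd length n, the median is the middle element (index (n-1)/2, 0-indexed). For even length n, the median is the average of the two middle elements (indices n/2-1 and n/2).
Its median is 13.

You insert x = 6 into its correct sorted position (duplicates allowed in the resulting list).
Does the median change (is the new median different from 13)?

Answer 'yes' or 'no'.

Answer: yes

Derivation:
Old median = 13
Insert x = 6
New median = 21/2
Changed? yes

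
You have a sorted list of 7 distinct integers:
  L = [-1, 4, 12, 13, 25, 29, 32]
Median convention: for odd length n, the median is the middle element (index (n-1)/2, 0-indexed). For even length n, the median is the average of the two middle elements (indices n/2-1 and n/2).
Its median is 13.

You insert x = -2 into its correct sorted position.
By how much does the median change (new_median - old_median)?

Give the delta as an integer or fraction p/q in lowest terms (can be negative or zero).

Answer: -1/2

Derivation:
Old median = 13
After inserting x = -2: new sorted = [-2, -1, 4, 12, 13, 25, 29, 32]
New median = 25/2
Delta = 25/2 - 13 = -1/2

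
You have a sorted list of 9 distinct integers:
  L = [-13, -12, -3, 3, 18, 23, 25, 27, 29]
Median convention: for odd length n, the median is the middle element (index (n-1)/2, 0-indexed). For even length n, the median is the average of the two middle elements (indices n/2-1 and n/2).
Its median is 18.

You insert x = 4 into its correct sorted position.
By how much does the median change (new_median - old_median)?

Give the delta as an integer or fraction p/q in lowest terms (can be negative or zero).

Old median = 18
After inserting x = 4: new sorted = [-13, -12, -3, 3, 4, 18, 23, 25, 27, 29]
New median = 11
Delta = 11 - 18 = -7

Answer: -7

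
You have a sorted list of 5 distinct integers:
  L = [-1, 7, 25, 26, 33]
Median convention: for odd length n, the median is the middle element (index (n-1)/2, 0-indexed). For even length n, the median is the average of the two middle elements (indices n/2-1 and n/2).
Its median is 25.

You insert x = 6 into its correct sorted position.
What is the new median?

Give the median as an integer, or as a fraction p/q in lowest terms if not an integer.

Answer: 16

Derivation:
Old list (sorted, length 5): [-1, 7, 25, 26, 33]
Old median = 25
Insert x = 6
Old length odd (5). Middle was index 2 = 25.
New length even (6). New median = avg of two middle elements.
x = 6: 1 elements are < x, 4 elements are > x.
New sorted list: [-1, 6, 7, 25, 26, 33]
New median = 16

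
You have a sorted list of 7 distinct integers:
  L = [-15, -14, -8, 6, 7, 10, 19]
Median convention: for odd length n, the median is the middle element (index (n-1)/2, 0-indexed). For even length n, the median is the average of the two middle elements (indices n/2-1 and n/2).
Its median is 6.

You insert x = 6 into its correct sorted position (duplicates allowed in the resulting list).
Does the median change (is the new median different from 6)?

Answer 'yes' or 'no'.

Old median = 6
Insert x = 6
New median = 6
Changed? no

Answer: no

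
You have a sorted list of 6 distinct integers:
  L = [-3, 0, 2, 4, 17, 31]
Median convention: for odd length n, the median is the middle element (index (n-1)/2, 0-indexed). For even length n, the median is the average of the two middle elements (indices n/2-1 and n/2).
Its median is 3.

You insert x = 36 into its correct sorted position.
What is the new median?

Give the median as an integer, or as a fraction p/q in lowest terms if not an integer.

Answer: 4

Derivation:
Old list (sorted, length 6): [-3, 0, 2, 4, 17, 31]
Old median = 3
Insert x = 36
Old length even (6). Middle pair: indices 2,3 = 2,4.
New length odd (7). New median = single middle element.
x = 36: 6 elements are < x, 0 elements are > x.
New sorted list: [-3, 0, 2, 4, 17, 31, 36]
New median = 4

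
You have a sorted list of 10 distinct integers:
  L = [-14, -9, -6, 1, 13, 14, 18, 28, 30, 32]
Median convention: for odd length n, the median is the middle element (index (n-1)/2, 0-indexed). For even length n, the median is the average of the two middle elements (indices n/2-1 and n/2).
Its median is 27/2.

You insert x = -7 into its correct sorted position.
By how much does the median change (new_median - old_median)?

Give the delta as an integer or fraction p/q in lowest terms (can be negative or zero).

Answer: -1/2

Derivation:
Old median = 27/2
After inserting x = -7: new sorted = [-14, -9, -7, -6, 1, 13, 14, 18, 28, 30, 32]
New median = 13
Delta = 13 - 27/2 = -1/2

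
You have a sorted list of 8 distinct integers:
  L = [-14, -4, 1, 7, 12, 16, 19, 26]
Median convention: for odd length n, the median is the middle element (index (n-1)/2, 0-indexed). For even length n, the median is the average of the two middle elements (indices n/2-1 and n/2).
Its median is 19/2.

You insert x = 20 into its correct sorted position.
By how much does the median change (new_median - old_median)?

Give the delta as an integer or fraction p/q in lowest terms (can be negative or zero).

Old median = 19/2
After inserting x = 20: new sorted = [-14, -4, 1, 7, 12, 16, 19, 20, 26]
New median = 12
Delta = 12 - 19/2 = 5/2

Answer: 5/2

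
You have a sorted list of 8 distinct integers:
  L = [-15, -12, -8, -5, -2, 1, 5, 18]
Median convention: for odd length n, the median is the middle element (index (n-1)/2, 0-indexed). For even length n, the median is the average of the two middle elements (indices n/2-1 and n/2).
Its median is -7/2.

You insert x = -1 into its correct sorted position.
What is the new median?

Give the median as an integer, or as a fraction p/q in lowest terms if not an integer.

Old list (sorted, length 8): [-15, -12, -8, -5, -2, 1, 5, 18]
Old median = -7/2
Insert x = -1
Old length even (8). Middle pair: indices 3,4 = -5,-2.
New length odd (9). New median = single middle element.
x = -1: 5 elements are < x, 3 elements are > x.
New sorted list: [-15, -12, -8, -5, -2, -1, 1, 5, 18]
New median = -2

Answer: -2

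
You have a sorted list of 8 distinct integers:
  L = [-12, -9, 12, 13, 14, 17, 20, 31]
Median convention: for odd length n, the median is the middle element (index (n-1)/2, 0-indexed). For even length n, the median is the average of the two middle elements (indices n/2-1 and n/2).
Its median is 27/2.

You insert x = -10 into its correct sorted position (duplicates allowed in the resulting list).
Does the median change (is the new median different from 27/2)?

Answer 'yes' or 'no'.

Answer: yes

Derivation:
Old median = 27/2
Insert x = -10
New median = 13
Changed? yes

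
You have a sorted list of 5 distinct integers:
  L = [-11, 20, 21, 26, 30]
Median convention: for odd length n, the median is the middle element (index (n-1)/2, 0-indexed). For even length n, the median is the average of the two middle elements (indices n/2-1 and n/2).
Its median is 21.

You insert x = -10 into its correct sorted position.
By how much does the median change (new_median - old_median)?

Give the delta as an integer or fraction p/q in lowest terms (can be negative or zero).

Answer: -1/2

Derivation:
Old median = 21
After inserting x = -10: new sorted = [-11, -10, 20, 21, 26, 30]
New median = 41/2
Delta = 41/2 - 21 = -1/2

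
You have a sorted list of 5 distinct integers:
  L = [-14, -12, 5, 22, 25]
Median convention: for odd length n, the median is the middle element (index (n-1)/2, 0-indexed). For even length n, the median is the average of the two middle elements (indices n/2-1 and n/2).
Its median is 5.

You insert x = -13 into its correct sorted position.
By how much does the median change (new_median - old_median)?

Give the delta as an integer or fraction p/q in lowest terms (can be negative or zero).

Old median = 5
After inserting x = -13: new sorted = [-14, -13, -12, 5, 22, 25]
New median = -7/2
Delta = -7/2 - 5 = -17/2

Answer: -17/2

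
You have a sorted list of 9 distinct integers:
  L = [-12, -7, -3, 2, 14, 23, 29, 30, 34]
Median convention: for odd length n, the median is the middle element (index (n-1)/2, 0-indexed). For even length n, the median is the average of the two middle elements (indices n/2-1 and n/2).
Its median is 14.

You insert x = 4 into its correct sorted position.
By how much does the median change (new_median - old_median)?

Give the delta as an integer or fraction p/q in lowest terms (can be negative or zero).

Answer: -5

Derivation:
Old median = 14
After inserting x = 4: new sorted = [-12, -7, -3, 2, 4, 14, 23, 29, 30, 34]
New median = 9
Delta = 9 - 14 = -5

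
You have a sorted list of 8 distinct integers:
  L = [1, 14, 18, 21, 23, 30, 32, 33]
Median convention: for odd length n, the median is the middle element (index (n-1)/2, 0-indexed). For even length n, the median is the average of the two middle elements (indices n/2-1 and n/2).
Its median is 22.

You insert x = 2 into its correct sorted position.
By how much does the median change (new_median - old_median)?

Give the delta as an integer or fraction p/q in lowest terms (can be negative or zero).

Old median = 22
After inserting x = 2: new sorted = [1, 2, 14, 18, 21, 23, 30, 32, 33]
New median = 21
Delta = 21 - 22 = -1

Answer: -1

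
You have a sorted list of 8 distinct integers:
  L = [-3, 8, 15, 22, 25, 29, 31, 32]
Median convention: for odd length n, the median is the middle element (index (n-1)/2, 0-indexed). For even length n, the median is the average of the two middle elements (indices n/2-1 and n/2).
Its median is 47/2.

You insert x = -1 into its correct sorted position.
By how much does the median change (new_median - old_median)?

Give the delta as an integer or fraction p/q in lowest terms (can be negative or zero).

Answer: -3/2

Derivation:
Old median = 47/2
After inserting x = -1: new sorted = [-3, -1, 8, 15, 22, 25, 29, 31, 32]
New median = 22
Delta = 22 - 47/2 = -3/2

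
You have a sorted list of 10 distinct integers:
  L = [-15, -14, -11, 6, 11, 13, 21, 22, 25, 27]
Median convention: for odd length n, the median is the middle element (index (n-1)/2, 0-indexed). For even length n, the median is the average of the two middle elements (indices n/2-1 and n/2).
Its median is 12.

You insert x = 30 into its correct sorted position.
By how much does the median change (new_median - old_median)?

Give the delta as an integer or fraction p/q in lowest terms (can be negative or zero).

Old median = 12
After inserting x = 30: new sorted = [-15, -14, -11, 6, 11, 13, 21, 22, 25, 27, 30]
New median = 13
Delta = 13 - 12 = 1

Answer: 1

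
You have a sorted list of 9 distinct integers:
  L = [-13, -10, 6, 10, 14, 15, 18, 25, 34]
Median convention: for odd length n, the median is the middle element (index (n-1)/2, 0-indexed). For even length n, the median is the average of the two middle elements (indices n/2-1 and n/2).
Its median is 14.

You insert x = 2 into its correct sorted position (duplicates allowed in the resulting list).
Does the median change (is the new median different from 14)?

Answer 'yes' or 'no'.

Answer: yes

Derivation:
Old median = 14
Insert x = 2
New median = 12
Changed? yes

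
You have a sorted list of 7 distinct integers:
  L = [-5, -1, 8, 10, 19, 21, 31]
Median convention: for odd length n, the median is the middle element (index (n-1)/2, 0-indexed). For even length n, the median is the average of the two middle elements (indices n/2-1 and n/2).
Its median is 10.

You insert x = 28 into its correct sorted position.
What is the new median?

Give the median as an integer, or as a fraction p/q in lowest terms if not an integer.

Answer: 29/2

Derivation:
Old list (sorted, length 7): [-5, -1, 8, 10, 19, 21, 31]
Old median = 10
Insert x = 28
Old length odd (7). Middle was index 3 = 10.
New length even (8). New median = avg of two middle elements.
x = 28: 6 elements are < x, 1 elements are > x.
New sorted list: [-5, -1, 8, 10, 19, 21, 28, 31]
New median = 29/2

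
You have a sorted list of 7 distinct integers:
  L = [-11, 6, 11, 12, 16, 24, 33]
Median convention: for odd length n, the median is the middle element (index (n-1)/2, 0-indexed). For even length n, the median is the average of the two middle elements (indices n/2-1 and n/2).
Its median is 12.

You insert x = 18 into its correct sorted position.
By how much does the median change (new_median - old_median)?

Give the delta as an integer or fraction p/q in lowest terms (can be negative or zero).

Answer: 2

Derivation:
Old median = 12
After inserting x = 18: new sorted = [-11, 6, 11, 12, 16, 18, 24, 33]
New median = 14
Delta = 14 - 12 = 2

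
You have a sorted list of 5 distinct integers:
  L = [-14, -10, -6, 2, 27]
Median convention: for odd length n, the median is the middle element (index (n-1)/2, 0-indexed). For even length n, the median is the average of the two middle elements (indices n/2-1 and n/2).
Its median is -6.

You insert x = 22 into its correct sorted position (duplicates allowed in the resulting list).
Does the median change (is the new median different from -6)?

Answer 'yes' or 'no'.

Old median = -6
Insert x = 22
New median = -2
Changed? yes

Answer: yes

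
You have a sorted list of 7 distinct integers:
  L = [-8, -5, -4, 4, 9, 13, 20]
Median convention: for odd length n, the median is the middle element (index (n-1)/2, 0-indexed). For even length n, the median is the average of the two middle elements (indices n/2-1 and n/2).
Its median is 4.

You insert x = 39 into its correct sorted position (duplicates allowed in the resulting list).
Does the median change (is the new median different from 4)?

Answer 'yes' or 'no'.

Answer: yes

Derivation:
Old median = 4
Insert x = 39
New median = 13/2
Changed? yes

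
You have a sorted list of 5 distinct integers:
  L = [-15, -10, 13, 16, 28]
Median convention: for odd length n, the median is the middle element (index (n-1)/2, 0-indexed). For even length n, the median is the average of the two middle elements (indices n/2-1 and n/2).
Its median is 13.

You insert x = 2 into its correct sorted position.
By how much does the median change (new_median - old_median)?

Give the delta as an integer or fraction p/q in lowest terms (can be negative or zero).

Answer: -11/2

Derivation:
Old median = 13
After inserting x = 2: new sorted = [-15, -10, 2, 13, 16, 28]
New median = 15/2
Delta = 15/2 - 13 = -11/2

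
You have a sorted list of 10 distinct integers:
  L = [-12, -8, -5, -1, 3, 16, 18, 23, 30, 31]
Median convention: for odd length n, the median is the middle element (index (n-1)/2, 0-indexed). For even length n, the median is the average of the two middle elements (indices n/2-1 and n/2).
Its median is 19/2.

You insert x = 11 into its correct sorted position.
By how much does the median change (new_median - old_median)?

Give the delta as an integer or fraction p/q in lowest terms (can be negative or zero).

Old median = 19/2
After inserting x = 11: new sorted = [-12, -8, -5, -1, 3, 11, 16, 18, 23, 30, 31]
New median = 11
Delta = 11 - 19/2 = 3/2

Answer: 3/2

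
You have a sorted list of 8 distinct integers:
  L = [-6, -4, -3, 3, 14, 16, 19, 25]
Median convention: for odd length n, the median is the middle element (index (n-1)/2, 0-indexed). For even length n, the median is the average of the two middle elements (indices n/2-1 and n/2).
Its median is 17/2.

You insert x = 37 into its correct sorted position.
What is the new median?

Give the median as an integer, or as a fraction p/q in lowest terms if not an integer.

Answer: 14

Derivation:
Old list (sorted, length 8): [-6, -4, -3, 3, 14, 16, 19, 25]
Old median = 17/2
Insert x = 37
Old length even (8). Middle pair: indices 3,4 = 3,14.
New length odd (9). New median = single middle element.
x = 37: 8 elements are < x, 0 elements are > x.
New sorted list: [-6, -4, -3, 3, 14, 16, 19, 25, 37]
New median = 14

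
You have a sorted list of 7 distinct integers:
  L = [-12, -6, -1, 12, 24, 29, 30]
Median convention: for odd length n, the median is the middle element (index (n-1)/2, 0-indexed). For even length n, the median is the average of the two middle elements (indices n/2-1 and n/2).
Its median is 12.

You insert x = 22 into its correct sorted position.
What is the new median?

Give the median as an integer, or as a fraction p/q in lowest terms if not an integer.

Old list (sorted, length 7): [-12, -6, -1, 12, 24, 29, 30]
Old median = 12
Insert x = 22
Old length odd (7). Middle was index 3 = 12.
New length even (8). New median = avg of two middle elements.
x = 22: 4 elements are < x, 3 elements are > x.
New sorted list: [-12, -6, -1, 12, 22, 24, 29, 30]
New median = 17

Answer: 17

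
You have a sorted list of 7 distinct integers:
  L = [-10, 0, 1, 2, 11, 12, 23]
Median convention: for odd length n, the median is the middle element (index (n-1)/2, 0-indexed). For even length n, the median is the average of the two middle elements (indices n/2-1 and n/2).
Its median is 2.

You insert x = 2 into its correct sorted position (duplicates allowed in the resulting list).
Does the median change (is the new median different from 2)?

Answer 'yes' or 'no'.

Old median = 2
Insert x = 2
New median = 2
Changed? no

Answer: no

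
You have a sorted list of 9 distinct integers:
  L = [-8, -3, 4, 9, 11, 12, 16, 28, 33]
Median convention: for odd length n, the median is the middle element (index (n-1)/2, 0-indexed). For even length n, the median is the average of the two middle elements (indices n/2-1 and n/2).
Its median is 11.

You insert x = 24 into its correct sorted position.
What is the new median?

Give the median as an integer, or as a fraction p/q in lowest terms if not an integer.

Answer: 23/2

Derivation:
Old list (sorted, length 9): [-8, -3, 4, 9, 11, 12, 16, 28, 33]
Old median = 11
Insert x = 24
Old length odd (9). Middle was index 4 = 11.
New length even (10). New median = avg of two middle elements.
x = 24: 7 elements are < x, 2 elements are > x.
New sorted list: [-8, -3, 4, 9, 11, 12, 16, 24, 28, 33]
New median = 23/2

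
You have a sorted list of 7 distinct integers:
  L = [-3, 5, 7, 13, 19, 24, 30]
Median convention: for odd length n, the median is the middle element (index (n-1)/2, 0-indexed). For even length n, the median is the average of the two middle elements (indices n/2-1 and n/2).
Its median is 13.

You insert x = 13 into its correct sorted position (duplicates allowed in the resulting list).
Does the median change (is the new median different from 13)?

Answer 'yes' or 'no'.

Answer: no

Derivation:
Old median = 13
Insert x = 13
New median = 13
Changed? no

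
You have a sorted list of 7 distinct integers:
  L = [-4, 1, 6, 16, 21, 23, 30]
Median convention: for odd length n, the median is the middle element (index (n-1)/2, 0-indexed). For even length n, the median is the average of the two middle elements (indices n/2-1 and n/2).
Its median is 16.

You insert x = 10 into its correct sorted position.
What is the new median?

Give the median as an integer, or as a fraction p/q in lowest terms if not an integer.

Answer: 13

Derivation:
Old list (sorted, length 7): [-4, 1, 6, 16, 21, 23, 30]
Old median = 16
Insert x = 10
Old length odd (7). Middle was index 3 = 16.
New length even (8). New median = avg of two middle elements.
x = 10: 3 elements are < x, 4 elements are > x.
New sorted list: [-4, 1, 6, 10, 16, 21, 23, 30]
New median = 13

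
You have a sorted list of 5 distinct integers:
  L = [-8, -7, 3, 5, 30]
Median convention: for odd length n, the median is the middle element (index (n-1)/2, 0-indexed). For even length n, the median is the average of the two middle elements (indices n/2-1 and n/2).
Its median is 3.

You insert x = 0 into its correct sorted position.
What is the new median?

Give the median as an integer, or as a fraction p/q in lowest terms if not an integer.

Answer: 3/2

Derivation:
Old list (sorted, length 5): [-8, -7, 3, 5, 30]
Old median = 3
Insert x = 0
Old length odd (5). Middle was index 2 = 3.
New length even (6). New median = avg of two middle elements.
x = 0: 2 elements are < x, 3 elements are > x.
New sorted list: [-8, -7, 0, 3, 5, 30]
New median = 3/2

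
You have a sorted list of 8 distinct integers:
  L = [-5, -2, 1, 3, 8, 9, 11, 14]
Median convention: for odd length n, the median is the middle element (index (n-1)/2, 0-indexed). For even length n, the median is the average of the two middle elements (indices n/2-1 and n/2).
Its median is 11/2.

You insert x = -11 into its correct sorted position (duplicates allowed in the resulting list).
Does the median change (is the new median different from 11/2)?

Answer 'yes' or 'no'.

Answer: yes

Derivation:
Old median = 11/2
Insert x = -11
New median = 3
Changed? yes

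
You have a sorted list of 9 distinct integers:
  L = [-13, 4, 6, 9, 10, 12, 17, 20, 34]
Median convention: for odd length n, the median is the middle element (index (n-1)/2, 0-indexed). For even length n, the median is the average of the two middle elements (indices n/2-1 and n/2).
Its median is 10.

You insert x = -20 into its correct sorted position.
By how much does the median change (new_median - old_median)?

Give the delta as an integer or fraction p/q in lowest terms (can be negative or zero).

Answer: -1/2

Derivation:
Old median = 10
After inserting x = -20: new sorted = [-20, -13, 4, 6, 9, 10, 12, 17, 20, 34]
New median = 19/2
Delta = 19/2 - 10 = -1/2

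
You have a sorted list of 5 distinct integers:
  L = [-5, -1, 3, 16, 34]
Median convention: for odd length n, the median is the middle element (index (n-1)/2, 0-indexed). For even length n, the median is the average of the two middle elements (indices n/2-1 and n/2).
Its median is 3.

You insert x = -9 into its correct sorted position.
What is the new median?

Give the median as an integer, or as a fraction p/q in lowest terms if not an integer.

Answer: 1

Derivation:
Old list (sorted, length 5): [-5, -1, 3, 16, 34]
Old median = 3
Insert x = -9
Old length odd (5). Middle was index 2 = 3.
New length even (6). New median = avg of two middle elements.
x = -9: 0 elements are < x, 5 elements are > x.
New sorted list: [-9, -5, -1, 3, 16, 34]
New median = 1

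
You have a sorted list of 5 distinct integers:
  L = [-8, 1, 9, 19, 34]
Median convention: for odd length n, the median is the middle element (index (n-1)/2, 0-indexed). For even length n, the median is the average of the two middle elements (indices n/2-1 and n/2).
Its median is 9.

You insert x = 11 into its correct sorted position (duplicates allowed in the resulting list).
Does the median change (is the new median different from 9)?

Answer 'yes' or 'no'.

Old median = 9
Insert x = 11
New median = 10
Changed? yes

Answer: yes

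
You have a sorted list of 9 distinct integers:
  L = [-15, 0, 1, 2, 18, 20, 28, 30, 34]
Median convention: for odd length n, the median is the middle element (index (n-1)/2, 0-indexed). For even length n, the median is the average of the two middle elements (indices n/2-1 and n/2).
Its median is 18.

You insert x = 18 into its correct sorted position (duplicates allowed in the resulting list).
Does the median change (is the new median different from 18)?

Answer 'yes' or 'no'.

Old median = 18
Insert x = 18
New median = 18
Changed? no

Answer: no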